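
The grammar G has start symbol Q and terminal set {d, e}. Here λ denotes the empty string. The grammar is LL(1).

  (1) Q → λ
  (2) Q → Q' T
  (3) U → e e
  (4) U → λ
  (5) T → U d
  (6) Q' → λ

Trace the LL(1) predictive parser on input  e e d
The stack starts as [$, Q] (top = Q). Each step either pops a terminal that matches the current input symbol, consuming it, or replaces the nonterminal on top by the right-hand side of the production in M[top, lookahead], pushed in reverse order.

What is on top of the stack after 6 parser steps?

step 1: stack=$ Q  input=e e d $  — expand Q → Q' T
step 2: stack=$ T Q'  input=e e d $  — expand Q' → λ
step 3: stack=$ T  input=e e d $  — expand T → U d
step 4: stack=$ d U  input=e e d $  — expand U → e e
step 5: stack=$ d e e  input=e e d $  — match e
step 6: stack=$ d e  input=e d $  — match e
Stack after step 6: $ d (top = d).

d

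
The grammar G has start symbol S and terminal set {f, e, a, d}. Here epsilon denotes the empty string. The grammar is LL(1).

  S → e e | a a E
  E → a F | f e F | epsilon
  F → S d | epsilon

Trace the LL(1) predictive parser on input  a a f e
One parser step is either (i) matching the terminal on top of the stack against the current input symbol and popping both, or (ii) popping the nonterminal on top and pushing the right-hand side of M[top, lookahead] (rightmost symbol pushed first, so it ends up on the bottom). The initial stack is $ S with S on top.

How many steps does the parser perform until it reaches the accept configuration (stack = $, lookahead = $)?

step 1: stack=$ S  input=a a f e $  — expand S → a a E
step 2: stack=$ E a a  input=a a f e $  — match a
step 3: stack=$ E a  input=a f e $  — match a
step 4: stack=$ E  input=f e $  — expand E → f e F
step 5: stack=$ F e f  input=f e $  — match f
step 6: stack=$ F e  input=e $  — match e
step 7: stack=$ F  input=$  — expand F → epsilon
Accept reached after 7 steps.

7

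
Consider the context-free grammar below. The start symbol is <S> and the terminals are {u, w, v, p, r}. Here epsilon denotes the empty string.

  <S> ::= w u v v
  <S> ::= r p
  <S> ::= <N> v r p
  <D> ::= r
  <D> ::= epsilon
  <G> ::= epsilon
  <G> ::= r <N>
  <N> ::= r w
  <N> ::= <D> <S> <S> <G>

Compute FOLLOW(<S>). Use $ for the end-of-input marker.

FIRST(<D>): from <D>::=r we get {r}; from <D>::=epsilon we get {epsilon}. So FIRST(<D>) = {epsilon, r}.
FIRST(<G>): from <G>::=epsilon we get {epsilon}; from <G>::=r <N> we get {r}. So FIRST(<G>) = {epsilon, r}.
FIRST(<S>): from <S>::=w u v v we get {w}; from <S>::=r p we get {r}; from <S>::=<N> v r p we get {r, w}. So FIRST(<S>) = {r, w}.
FIRST(<N>): from <N>::=r w we get {r}; from <N>::=<D> <S> <S> <G> we get {r, w}. So FIRST(<N>) = {r, w}.
FOLLOW(<S>) includes $ since <S> is the start symbol.
FOLLOW(<D>): in <N>::=<D> <S> <S> <G>, <D> is followed by <S> <S> <G> with FIRST {r, w}. Thus FOLLOW(<D>) = {r, w}.
FOLLOW(<S>): in <N>::=<D> <S> <S> <G> (occurrence 1), <S> is followed by <S> <G> with FIRST {r, w}; in <N>::=<D> <S> <S> <G> (occurrence 2), <S> is followed by <G> with FIRST {epsilon, r}; in <N>::=<D> <S> <S> <G> (occurrence 2), the suffix after <S> is nullable, so FOLLOW(<S>) ⊇ FOLLOW(<N>) = {v}. Thus FOLLOW(<S>) = {$, r, v, w}.
FOLLOW(<G>): in <N>::=<D> <S> <S> <G>, the suffix after <G> is empty, so FOLLOW(<G>) ⊇ FOLLOW(<N>) = {v}. Thus FOLLOW(<G>) = {v}.
FOLLOW(<N>): in <S>::=<N> v r p, <N> is followed by v r p with FIRST {v}; in <G>::=r <N>, the suffix after <N> is empty, so FOLLOW(<N>) ⊇ FOLLOW(<G>) = {v}. Thus FOLLOW(<N>) = {v}.

{$, r, v, w}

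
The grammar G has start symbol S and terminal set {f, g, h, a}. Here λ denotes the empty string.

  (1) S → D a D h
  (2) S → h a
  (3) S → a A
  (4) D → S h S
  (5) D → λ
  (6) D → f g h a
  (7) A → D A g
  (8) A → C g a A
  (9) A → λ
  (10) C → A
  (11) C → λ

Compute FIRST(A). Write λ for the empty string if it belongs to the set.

FIRST(S) = {a, f, h}  (via D a D h)
FIRST(D) = {λ, a, f, h}  (via S h S)
FIRST(A) = {λ, a, f, g, h}  (via D A g, C g a A)
FIRST(C) = {λ, a, f, g, h}  (via A)

{λ, a, f, g, h}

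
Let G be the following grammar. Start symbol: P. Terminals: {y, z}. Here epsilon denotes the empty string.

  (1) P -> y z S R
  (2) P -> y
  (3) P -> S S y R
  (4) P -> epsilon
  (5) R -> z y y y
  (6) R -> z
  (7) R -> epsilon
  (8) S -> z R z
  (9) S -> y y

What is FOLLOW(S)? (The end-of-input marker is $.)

{$, y, z}

FIRST(R): from R->z y y y we get {z}; from R->z we get {z}; from R->epsilon we get {epsilon}. So FIRST(R) = {epsilon, z}.
FIRST(S): from S->z R z we get {z}; from S->y y we get {y}. So FIRST(S) = {y, z}.
FIRST(P): from P->y z S R we get {y}; from P->y we get {y}; from P->S S y R we get {y, z}; from P->epsilon we get {epsilon}. So FIRST(P) = {epsilon, y, z}.
FOLLOW(P) includes $ since P is the start symbol.
FOLLOW(P): P appears on no right-hand side. Thus FOLLOW(P) = {$}.
FOLLOW(R): in P->y z S R, the suffix after R is empty, so FOLLOW(R) ⊇ FOLLOW(P) = {$}; in P->S S y R, the suffix after R is empty, so FOLLOW(R) ⊇ FOLLOW(P) = {$}; in S->z R z, R is followed by z with FIRST {z}. Thus FOLLOW(R) = {$, z}.
FOLLOW(S): in P->y z S R, S is followed by R with FIRST {epsilon, z}; in P->y z S R, the suffix after S is nullable, so FOLLOW(S) ⊇ FOLLOW(P) = {$}; in P->S S y R (occurrence 1), S is followed by S y R with FIRST {y, z}; in P->S S y R (occurrence 2), S is followed by y R with FIRST {y}. Thus FOLLOW(S) = {$, y, z}.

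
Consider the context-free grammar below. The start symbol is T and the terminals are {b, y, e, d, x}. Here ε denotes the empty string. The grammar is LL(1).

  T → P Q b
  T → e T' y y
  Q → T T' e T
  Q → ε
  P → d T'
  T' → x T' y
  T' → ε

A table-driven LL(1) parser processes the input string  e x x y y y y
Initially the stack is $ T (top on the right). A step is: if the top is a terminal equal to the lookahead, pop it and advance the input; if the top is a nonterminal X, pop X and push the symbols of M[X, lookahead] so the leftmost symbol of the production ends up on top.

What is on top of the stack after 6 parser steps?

T'

     Stack           Input            Action
  1  $ T             e x x y y y y $  expand T → e T' y y
  2  $ y y T' e      e x x y y y y $  match e
  3  $ y y T'        x x y y y y $    expand T' → x T' y
  4  $ y y y T' x    x x y y y y $    match x
  5  $ y y y T'      x y y y y $      expand T' → x T' y
  6  $ y y y y T' x  x y y y y $      match x
Stack after step 6: $ y y y y T' (top = T').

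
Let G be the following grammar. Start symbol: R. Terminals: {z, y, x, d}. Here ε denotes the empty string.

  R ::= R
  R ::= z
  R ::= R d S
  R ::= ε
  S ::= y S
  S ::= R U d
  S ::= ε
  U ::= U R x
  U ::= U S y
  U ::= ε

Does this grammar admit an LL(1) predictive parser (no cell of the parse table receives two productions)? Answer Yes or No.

No

FIRST(R) = {ε, d, z}
FIRST(S) = {ε, d, x, y, z}
FIRST(U) = {ε, d, x, y, z}
FOLLOW(R) = {$, d, x, y, z}
FOLLOW(S) = {$, d, x, y, z}
FOLLOW(U) = {d, x, y, z}
Cell M[R, $] receives both R ::= R and R ::= ε — the grammar is not LL(1).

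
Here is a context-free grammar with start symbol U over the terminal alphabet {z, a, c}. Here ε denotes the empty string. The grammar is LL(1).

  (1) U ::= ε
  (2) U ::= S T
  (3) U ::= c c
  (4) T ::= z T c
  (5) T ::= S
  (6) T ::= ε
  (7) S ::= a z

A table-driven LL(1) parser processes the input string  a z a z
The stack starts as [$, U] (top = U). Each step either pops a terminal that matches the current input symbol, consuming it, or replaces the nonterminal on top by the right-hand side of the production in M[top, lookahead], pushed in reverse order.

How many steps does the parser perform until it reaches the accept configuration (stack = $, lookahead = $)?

step 1: stack=$ U  input=a z a z $  — expand U ::= S T
step 2: stack=$ T S  input=a z a z $  — expand S ::= a z
step 3: stack=$ T z a  input=a z a z $  — match a
step 4: stack=$ T z  input=z a z $  — match z
step 5: stack=$ T  input=a z $  — expand T ::= S
step 6: stack=$ S  input=a z $  — expand S ::= a z
step 7: stack=$ z a  input=a z $  — match a
step 8: stack=$ z  input=z $  — match z
Accept reached after 8 steps.

8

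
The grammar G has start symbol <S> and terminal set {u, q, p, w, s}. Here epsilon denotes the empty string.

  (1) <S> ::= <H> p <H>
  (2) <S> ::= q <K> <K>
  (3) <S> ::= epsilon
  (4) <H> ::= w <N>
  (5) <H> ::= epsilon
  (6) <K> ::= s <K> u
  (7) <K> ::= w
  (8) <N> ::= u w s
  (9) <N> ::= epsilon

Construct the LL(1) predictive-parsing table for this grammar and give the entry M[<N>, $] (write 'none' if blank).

FIRST(<H>): from <H>::=w <N> we get {w}; from <H>::=epsilon we get {epsilon}. So FIRST(<H>) = {epsilon, w}.
FIRST(<K>): from <K>::=s <K> u we get {s}; from <K>::=w we get {w}. So FIRST(<K>) = {s, w}.
FIRST(<N>): from <N>::=u w s we get {u}; from <N>::=epsilon we get {epsilon}. So FIRST(<N>) = {epsilon, u}.
FIRST(<S>): from <S>::=<H> p <H> we get {p, w}; from <S>::=q <K> <K> we get {q}; from <S>::=epsilon we get {epsilon}. So FIRST(<S>) = {epsilon, p, q, w}.
FOLLOW(<S>) includes $ since <S> is the start symbol.
FOLLOW(<H>): in <S>::=<H> p <H> (occurrence 1), <H> is followed by p <H> with FIRST {p}; in <S>::=<H> p <H> (occurrence 2), the suffix after <H> is empty, so FOLLOW(<H>) ⊇ FOLLOW(<S>) = {$}. Thus FOLLOW(<H>) = {$, p}.
FOLLOW(<N>): in <H>::=w <N>, the suffix after <N> is empty, so FOLLOW(<N>) ⊇ FOLLOW(<H>) = {$, p}. Thus FOLLOW(<N>) = {$, p}.
For <N> ::= u w s: FIRST(u w s) = {u}, so it goes in M[<N>, t] for t ∈ {u}.
For <N> ::= epsilon: FIRST(epsilon) = {epsilon}, so it goes in M[<N>, t] for t ∈ {}; since epsilon ∈ FIRST, also for every t ∈ FOLLOW(<N>) = {$, p}.

<N> ::= epsilon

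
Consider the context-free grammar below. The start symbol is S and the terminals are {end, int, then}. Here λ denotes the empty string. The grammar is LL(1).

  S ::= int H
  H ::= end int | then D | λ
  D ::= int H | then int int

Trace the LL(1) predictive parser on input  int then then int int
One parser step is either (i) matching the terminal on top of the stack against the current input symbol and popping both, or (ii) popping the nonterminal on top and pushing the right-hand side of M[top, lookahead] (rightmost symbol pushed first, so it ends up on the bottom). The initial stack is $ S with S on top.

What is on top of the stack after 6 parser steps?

step 1: stack=$ S  input=int then then int int $  — expand S ::= int H
step 2: stack=$ H int  input=int then then int int $  — match int
step 3: stack=$ H  input=then then int int $  — expand H ::= then D
step 4: stack=$ D then  input=then then int int $  — match then
step 5: stack=$ D  input=then int int $  — expand D ::= then int int
step 6: stack=$ int int then  input=then int int $  — match then
Stack after step 6: $ int int (top = int).

int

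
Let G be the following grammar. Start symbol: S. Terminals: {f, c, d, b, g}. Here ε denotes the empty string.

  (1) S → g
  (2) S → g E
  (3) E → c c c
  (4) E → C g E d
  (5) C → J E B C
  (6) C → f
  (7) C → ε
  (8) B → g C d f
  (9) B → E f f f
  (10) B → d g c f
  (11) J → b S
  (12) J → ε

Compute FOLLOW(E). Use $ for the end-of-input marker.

FIRST(S) = {g}
FIRST(J) = {ε, b}
FIRST(E) = {b, c, f, g}  (via C g E d)
FIRST(C) = {ε, b, c, f, g}  (via J E B C)
FIRST(B) = {b, c, d, f, g}  (via E f f f)
FOLLOW(S) includes $ since S is the start symbol.
FOLLOW(C): in E→C g E d, C is followed by g E d with FIRST {g}; in C→J E B C, the suffix after C is empty (adds nothing new); in B→g C d f, C is followed by d f with FIRST {d}. Thus FOLLOW(C) = {d, g}.
FOLLOW(B): in C→J E B C, B is followed by C with FIRST {ε, b, c, f, g}; in C→J E B C, the suffix after B is nullable, so FOLLOW(B) ⊇ FOLLOW(C) = {d, g}. Thus FOLLOW(B) = {b, c, d, f, g}.
FOLLOW(J): in C→J E B C, J is followed by E B C with FIRST {b, c, f, g}. Thus FOLLOW(J) = {b, c, f, g}.
FOLLOW(S): in J→b S, the suffix after S is empty, so FOLLOW(S) ⊇ FOLLOW(J) = {b, c, f, g}. Thus FOLLOW(S) = {$, b, c, f, g}.
FOLLOW(E): in S→g E, the suffix after E is empty, so FOLLOW(E) ⊇ FOLLOW(S) = {$, b, c, f, g}; in E→C g E d, E is followed by d with FIRST {d}; in C→J E B C, E is followed by B C with FIRST {b, c, d, f, g}; in B→E f f f, E is followed by f f f with FIRST {f}. Thus FOLLOW(E) = {$, b, c, d, f, g}.

{$, b, c, d, f, g}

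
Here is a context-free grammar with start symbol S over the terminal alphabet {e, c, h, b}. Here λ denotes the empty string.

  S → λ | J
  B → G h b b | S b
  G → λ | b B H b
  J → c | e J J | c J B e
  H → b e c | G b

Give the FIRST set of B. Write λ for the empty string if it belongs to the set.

FIRST(G): from G→λ we get {λ}; from G→b B H b we get {b}. So FIRST(G) = {λ, b}.
FIRST(J): from J→c we get {c}; from J→e J J we get {e}; from J→c J B e we get {c}. So FIRST(J) = {c, e}.
FIRST(S): from S→λ we get {λ}; from S→J we get {c, e}. So FIRST(S) = {λ, c, e}.
FIRST(H): from H→b e c we get {b}; from H→G b we get {b}. So FIRST(H) = {b}.
FIRST(B): from B→G h b b we get {b, h}; from B→S b we get {b, c, e}. So FIRST(B) = {b, c, e, h}.

{b, c, e, h}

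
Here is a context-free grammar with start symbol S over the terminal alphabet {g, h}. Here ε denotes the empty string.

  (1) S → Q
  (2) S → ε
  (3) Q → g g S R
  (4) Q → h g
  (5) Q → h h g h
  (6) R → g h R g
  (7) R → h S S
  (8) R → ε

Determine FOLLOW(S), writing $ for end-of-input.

{$, g, h}

FIRST(Q) = {g, h}
FIRST(R) = {ε, g, h}
FIRST(S) = {ε, g, h}  (via Q)
FOLLOW(S) includes $ since S is the start symbol.
FOLLOW(S): in Q→g g S R, S is followed by R with FIRST {ε, g, h}; in Q→g g S R, the suffix after S is nullable, so FOLLOW(S) ⊇ FOLLOW(Q) = {$, g, h}; in R→h S S (occurrence 1), S is followed by S with FIRST {ε, g, h}; in R→h S S (occurrence 1), the suffix after S is nullable, so FOLLOW(S) ⊇ FOLLOW(R) = {$, g, h}; in R→h S S (occurrence 2), the suffix after S is empty, so FOLLOW(S) ⊇ FOLLOW(R) = {$, g, h}. Thus FOLLOW(S) = {$, g, h}.
FOLLOW(Q): in S→Q, the suffix after Q is empty, so FOLLOW(Q) ⊇ FOLLOW(S) = {$, g, h}. Thus FOLLOW(Q) = {$, g, h}.
FOLLOW(R): in Q→g g S R, the suffix after R is empty, so FOLLOW(R) ⊇ FOLLOW(Q) = {$, g, h}; in R→g h R g, R is followed by g with FIRST {g}. Thus FOLLOW(R) = {$, g, h}.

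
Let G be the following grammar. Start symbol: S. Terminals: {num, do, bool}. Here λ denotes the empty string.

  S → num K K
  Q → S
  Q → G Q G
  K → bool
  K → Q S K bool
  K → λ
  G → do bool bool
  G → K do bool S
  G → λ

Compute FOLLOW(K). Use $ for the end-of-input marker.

{$, bool, do, num}

FIRST(S) = {num}
FIRST(Q) = {bool, do, num}  (via S, G Q G)
FIRST(K) = {λ, bool, do, num}  (via Q S K bool)
FIRST(G) = {λ, bool, do, num}  (via K do bool S)
FOLLOW(S) includes $ since S is the start symbol.
FOLLOW(Q): in Q→G Q G, Q is followed by G with FIRST {λ, bool, do, num}; in Q→G Q G, the suffix after Q is nullable (adds nothing new); in K→Q S K bool, Q is followed by S K bool with FIRST {num}. Thus FOLLOW(Q) = {bool, do, num}.
FOLLOW(G): in Q→G Q G (occurrence 1), G is followed by Q G with FIRST {bool, do, num}; in Q→G Q G (occurrence 2), the suffix after G is empty, so FOLLOW(G) ⊇ FOLLOW(Q) = {bool, do, num}. Thus FOLLOW(G) = {bool, do, num}.
FOLLOW(S): in Q→S, the suffix after S is empty, so FOLLOW(S) ⊇ FOLLOW(Q) = {bool, do, num}; in K→Q S K bool, S is followed by K bool with FIRST {bool, do, num}; in G→K do bool S, the suffix after S is empty, so FOLLOW(S) ⊇ FOLLOW(G) = {bool, do, num}. Thus FOLLOW(S) = {$, bool, do, num}.
FOLLOW(K): in S→num K K (occurrence 1), K is followed by K with FIRST {λ, bool, do, num}; in S→num K K (occurrence 1), the suffix after K is nullable, so FOLLOW(K) ⊇ FOLLOW(S) = {$, bool, do, num}; in S→num K K (occurrence 2), the suffix after K is empty, so FOLLOW(K) ⊇ FOLLOW(S) = {$, bool, do, num}; in K→Q S K bool, K is followed by bool with FIRST {bool}; in G→K do bool S, K is followed by do bool S with FIRST {do}. Thus FOLLOW(K) = {$, bool, do, num}.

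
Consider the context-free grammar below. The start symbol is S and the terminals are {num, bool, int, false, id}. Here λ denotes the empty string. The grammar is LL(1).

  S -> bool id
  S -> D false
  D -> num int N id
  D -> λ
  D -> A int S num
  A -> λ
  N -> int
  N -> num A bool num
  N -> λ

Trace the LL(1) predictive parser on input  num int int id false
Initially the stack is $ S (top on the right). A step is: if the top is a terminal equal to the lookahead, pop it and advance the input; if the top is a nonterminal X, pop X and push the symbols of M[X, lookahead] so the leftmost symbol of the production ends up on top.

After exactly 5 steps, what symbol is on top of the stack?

int

step 1: stack=$ S  input=num int int id false $  — expand S -> D false
step 2: stack=$ false D  input=num int int id false $  — expand D -> num int N id
step 3: stack=$ false id N int num  input=num int int id false $  — match num
step 4: stack=$ false id N int  input=int int id false $  — match int
step 5: stack=$ false id N  input=int id false $  — expand N -> int
Stack after step 5: $ false id int (top = int).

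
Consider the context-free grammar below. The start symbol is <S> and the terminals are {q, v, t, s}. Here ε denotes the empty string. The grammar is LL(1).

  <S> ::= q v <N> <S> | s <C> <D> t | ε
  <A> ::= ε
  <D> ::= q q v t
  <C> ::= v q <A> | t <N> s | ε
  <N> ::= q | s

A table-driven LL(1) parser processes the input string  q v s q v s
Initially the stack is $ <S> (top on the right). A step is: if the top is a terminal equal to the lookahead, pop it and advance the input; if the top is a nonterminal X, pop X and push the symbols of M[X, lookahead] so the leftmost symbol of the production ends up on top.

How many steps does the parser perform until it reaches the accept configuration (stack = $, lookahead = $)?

11

step 1: stack=$ <S>  input=q v s q v s $  — expand <S> ::= q v <N> <S>
step 2: stack=$ <S> <N> v q  input=q v s q v s $  — match q
step 3: stack=$ <S> <N> v  input=v s q v s $  — match v
step 4: stack=$ <S> <N>  input=s q v s $  — expand <N> ::= s
step 5: stack=$ <S> s  input=s q v s $  — match s
step 6: stack=$ <S>  input=q v s $  — expand <S> ::= q v <N> <S>
step 7: stack=$ <S> <N> v q  input=q v s $  — match q
step 8: stack=$ <S> <N> v  input=v s $  — match v
step 9: stack=$ <S> <N>  input=s $  — expand <N> ::= s
step 10: stack=$ <S> s  input=s $  — match s
step 11: stack=$ <S>  input=$  — expand <S> ::= ε
Accept reached after 11 steps.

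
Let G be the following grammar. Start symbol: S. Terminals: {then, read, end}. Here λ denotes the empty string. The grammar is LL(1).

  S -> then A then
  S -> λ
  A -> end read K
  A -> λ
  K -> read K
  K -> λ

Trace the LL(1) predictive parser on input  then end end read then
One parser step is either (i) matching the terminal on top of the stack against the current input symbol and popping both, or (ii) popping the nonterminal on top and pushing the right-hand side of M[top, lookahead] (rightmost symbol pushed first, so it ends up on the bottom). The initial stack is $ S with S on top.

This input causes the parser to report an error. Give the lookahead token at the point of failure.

end

     Stack              Input                     Action
  1  $ S                then end end read then $  expand S -> then A then
  2  $ then A then      then end end read then $  match then
  3  $ then A           end end read then $       expand A -> end read K
  4  $ then K read end  end end read then $       match end
  5  $ then K read      end read then $           error: top is terminal read but lookahead is end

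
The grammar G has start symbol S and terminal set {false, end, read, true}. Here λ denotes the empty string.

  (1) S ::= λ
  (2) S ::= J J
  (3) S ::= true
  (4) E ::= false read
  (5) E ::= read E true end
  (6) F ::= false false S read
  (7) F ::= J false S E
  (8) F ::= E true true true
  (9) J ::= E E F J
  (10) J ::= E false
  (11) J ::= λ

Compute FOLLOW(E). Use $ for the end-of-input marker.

{$, false, read, true}

FIRST(E): from E::=false read we get {false}; from E::=read E true end we get {read}. So FIRST(E) = {false, read}.
FIRST(J): from J::=E E F J we get {false, read}; from J::=E false we get {false, read}; from J::=λ we get {λ}. So FIRST(J) = {λ, false, read}.
FIRST(S): from S::=λ we get {λ}; from S::=J J we get {λ, false, read}; from S::=true we get {true}. So FIRST(S) = {λ, false, read, true}.
FIRST(F): from F::=false false S read we get {false}; from F::=J false S E we get {false, read}; from F::=E true true true we get {false, read}. So FIRST(F) = {false, read}.
FOLLOW(S) includes $ since S is the start symbol.
FOLLOW(S): in F::=false false S read, S is followed by read with FIRST {read}; in F::=J false S E, S is followed by E with FIRST {false, read}. Thus FOLLOW(S) = {$, false, read}.
FOLLOW(J): in S::=J J (occurrence 1), J is followed by J with FIRST {λ, false, read}; in S::=J J (occurrence 1), the suffix after J is nullable, so FOLLOW(J) ⊇ FOLLOW(S) = {$, false, read}; in S::=J J (occurrence 2), the suffix after J is empty, so FOLLOW(J) ⊇ FOLLOW(S) = {$, false, read}; in F::=J false S E, J is followed by false S E with FIRST {false}; in J::=E E F J, the suffix after J is empty (adds nothing new). Thus FOLLOW(J) = {$, false, read}.
FOLLOW(F): in J::=E E F J, F is followed by J with FIRST {λ, false, read}; in J::=E E F J, the suffix after F is nullable, so FOLLOW(F) ⊇ FOLLOW(J) = {$, false, read}. Thus FOLLOW(F) = {$, false, read}.
FOLLOW(E): in E::=read E true end, E is followed by true end with FIRST {true}; in F::=J false S E, the suffix after E is empty, so FOLLOW(E) ⊇ FOLLOW(F) = {$, false, read}; in F::=E true true true, E is followed by true true true with FIRST {true}; in J::=E E F J (occurrence 1), E is followed by E F J with FIRST {false, read}; in J::=E E F J (occurrence 2), E is followed by F J with FIRST {false, read}; in J::=E false, E is followed by false with FIRST {false}. Thus FOLLOW(E) = {$, false, read, true}.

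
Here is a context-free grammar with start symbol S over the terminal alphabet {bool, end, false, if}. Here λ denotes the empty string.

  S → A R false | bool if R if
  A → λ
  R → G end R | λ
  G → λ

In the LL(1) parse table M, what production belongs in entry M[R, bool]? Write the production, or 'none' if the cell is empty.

none

FIRST(A): from A→λ we get {λ}. So FIRST(A) = {λ}.
FIRST(G): from G→λ we get {λ}. So FIRST(G) = {λ}.
FIRST(R): from R→G end R we get {end}; from R→λ we get {λ}. So FIRST(R) = {λ, end}.
FIRST(S): from S→A R false we get {end, false}; from S→bool if R if we get {bool}. So FIRST(S) = {bool, end, false}.
FOLLOW(S) includes $ since S is the start symbol.
FOLLOW(R): in S→A R false, R is followed by false with FIRST {false}; in S→bool if R if, R is followed by if with FIRST {if}; in R→G end R, the suffix after R is empty (adds nothing new). Thus FOLLOW(R) = {false, if}.
For R → G end R: FIRST(G end R) = {end}, so it goes in M[R, t] for t ∈ {end}.
For R → λ: FIRST(λ) = {λ}, so it goes in M[R, t] for t ∈ {}; since λ ∈ FIRST, also for every t ∈ FOLLOW(R) = {false, if}.
None of these place a production in M[R, bool].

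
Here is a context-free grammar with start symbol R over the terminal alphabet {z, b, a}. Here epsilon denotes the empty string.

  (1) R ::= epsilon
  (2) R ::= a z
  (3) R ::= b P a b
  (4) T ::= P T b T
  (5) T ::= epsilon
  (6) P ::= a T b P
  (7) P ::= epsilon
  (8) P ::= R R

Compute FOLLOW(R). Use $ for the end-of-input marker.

{$, a, b}

FIRST(R) = {epsilon, a, b}
FIRST(P) = {epsilon, a, b}  (via R R)
FIRST(T) = {epsilon, a, b}  (via P T b T)
FOLLOW(R) includes $ since R is the start symbol.
FOLLOW(T): in T::=P T b T (occurrence 1), T is followed by b T with FIRST {b}; in T::=P T b T (occurrence 2), the suffix after T is empty (adds nothing new); in P::=a T b P, T is followed by b P with FIRST {b}. Thus FOLLOW(T) = {b}.
FOLLOW(P): in R::=b P a b, P is followed by a b with FIRST {a}; in T::=P T b T, P is followed by T b T with FIRST {a, b}; in P::=a T b P, the suffix after P is empty (adds nothing new). Thus FOLLOW(P) = {a, b}.
FOLLOW(R): in P::=R R (occurrence 1), R is followed by R with FIRST {epsilon, a, b}; in P::=R R (occurrence 1), the suffix after R is nullable, so FOLLOW(R) ⊇ FOLLOW(P) = {a, b}; in P::=R R (occurrence 2), the suffix after R is empty, so FOLLOW(R) ⊇ FOLLOW(P) = {a, b}. Thus FOLLOW(R) = {$, a, b}.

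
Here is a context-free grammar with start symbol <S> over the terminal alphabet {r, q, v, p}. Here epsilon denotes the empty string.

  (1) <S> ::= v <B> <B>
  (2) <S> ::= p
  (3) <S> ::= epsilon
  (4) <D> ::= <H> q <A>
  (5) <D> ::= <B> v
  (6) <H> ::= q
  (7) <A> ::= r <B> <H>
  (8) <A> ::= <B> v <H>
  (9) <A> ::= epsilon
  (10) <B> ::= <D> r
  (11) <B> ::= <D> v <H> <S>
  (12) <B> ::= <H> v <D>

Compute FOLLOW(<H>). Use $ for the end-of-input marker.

FIRST(<S>): from <S>::=v <B> <B> we get {v}; from <S>::=p we get {p}; from <S>::=epsilon we get {epsilon}. So FIRST(<S>) = {epsilon, p, v}.
FIRST(<H>): from <H>::=q we get {q}. So FIRST(<H>) = {q}.
FIRST(<D>): from <D>::=<H> q <A> we get {q}; from <D>::=<B> v we get {q}. So FIRST(<D>) = {q}.
FIRST(<B>): from <B>::=<D> r we get {q}; from <B>::=<D> v <H> <S> we get {q}; from <B>::=<H> v <D> we get {q}. So FIRST(<B>) = {q}.
FIRST(<A>): from <A>::=r <B> <H> we get {r}; from <A>::=<B> v <H> we get {q}; from <A>::=epsilon we get {epsilon}. So FIRST(<A>) = {epsilon, q, r}.
FOLLOW(<S>) includes $ since <S> is the start symbol.
FOLLOW(<S>): in <B>::=<D> v <H> <S>, the suffix after <S> is empty, so FOLLOW(<S>) ⊇ FOLLOW(<B>) = {$, q, v}. Thus FOLLOW(<S>) = {$, q, v}.
FOLLOW(<B>): in <S>::=v <B> <B> (occurrence 1), <B> is followed by <B> with FIRST {q}; in <S>::=v <B> <B> (occurrence 2), the suffix after <B> is empty, so FOLLOW(<B>) ⊇ FOLLOW(<S>) = {$, q, v}; in <D>::=<B> v, <B> is followed by v with FIRST {v}; in <A>::=r <B> <H>, <B> is followed by <H> with FIRST {q}; in <A>::=<B> v <H>, <B> is followed by v <H> with FIRST {v}. Thus FOLLOW(<B>) = {$, q, v}.
FOLLOW(<D>): in <B>::=<D> r, <D> is followed by r with FIRST {r}; in <B>::=<D> v <H> <S>, <D> is followed by v <H> <S> with FIRST {v}; in <B>::=<H> v <D>, the suffix after <D> is empty, so FOLLOW(<D>) ⊇ FOLLOW(<B>) = {$, q, v}. Thus FOLLOW(<D>) = {$, q, r, v}.
FOLLOW(<A>): in <D>::=<H> q <A>, the suffix after <A> is empty, so FOLLOW(<A>) ⊇ FOLLOW(<D>) = {$, q, r, v}. Thus FOLLOW(<A>) = {$, q, r, v}.
FOLLOW(<H>): in <D>::=<H> q <A>, <H> is followed by q <A> with FIRST {q}; in <A>::=r <B> <H>, the suffix after <H> is empty, so FOLLOW(<H>) ⊇ FOLLOW(<A>) = {$, q, r, v}; in <A>::=<B> v <H>, the suffix after <H> is empty, so FOLLOW(<H>) ⊇ FOLLOW(<A>) = {$, q, r, v}; in <B>::=<D> v <H> <S>, <H> is followed by <S> with FIRST {epsilon, p, v}; in <B>::=<D> v <H> <S>, the suffix after <H> is nullable, so FOLLOW(<H>) ⊇ FOLLOW(<B>) = {$, q, v}; in <B>::=<H> v <D>, <H> is followed by v <D> with FIRST {v}. Thus FOLLOW(<H>) = {$, p, q, r, v}.

{$, p, q, r, v}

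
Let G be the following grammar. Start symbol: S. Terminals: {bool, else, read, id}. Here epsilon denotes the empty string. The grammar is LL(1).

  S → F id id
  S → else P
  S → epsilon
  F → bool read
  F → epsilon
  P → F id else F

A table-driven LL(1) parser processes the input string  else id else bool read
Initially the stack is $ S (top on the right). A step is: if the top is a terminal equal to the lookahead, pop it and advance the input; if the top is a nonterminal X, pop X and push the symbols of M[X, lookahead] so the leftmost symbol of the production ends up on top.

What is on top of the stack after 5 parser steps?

else

step 1: stack=$ S  input=else id else bool read $  — expand S → else P
step 2: stack=$ P else  input=else id else bool read $  — match else
step 3: stack=$ P  input=id else bool read $  — expand P → F id else F
step 4: stack=$ F else id F  input=id else bool read $  — expand F → epsilon
step 5: stack=$ F else id  input=id else bool read $  — match id
Stack after step 5: $ F else (top = else).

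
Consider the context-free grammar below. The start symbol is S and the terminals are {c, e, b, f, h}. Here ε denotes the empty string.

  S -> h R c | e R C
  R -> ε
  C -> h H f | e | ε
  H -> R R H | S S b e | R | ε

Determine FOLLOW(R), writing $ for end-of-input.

{$, b, c, e, f, h}

FIRST(S) = {e, h}
FIRST(R) = {ε}
FIRST(C) = {ε, e, h}
FIRST(H) = {ε, e, h}  (via R R H, S S b e, R)
FOLLOW(S) includes $ since S is the start symbol.
FOLLOW(S): in H->S S b e (occurrence 1), S is followed by S b e with FIRST {e, h}; in H->S S b e (occurrence 2), S is followed by b e with FIRST {b}. Thus FOLLOW(S) = {$, b, e, h}.
FOLLOW(C): in S->e R C, the suffix after C is empty, so FOLLOW(C) ⊇ FOLLOW(S) = {$, b, e, h}. Thus FOLLOW(C) = {$, b, e, h}.
FOLLOW(H): in C->h H f, H is followed by f with FIRST {f}; in H->R R H, the suffix after H is empty (adds nothing new). Thus FOLLOW(H) = {f}.
FOLLOW(R): in S->h R c, R is followed by c with FIRST {c}; in S->e R C, R is followed by C with FIRST {ε, e, h}; in S->e R C, the suffix after R is nullable, so FOLLOW(R) ⊇ FOLLOW(S) = {$, b, e, h}; in H->R R H (occurrence 1), R is followed by R H with FIRST {ε, e, h}; in H->R R H (occurrence 1), the suffix after R is nullable, so FOLLOW(R) ⊇ FOLLOW(H) = {f}; in H->R R H (occurrence 2), R is followed by H with FIRST {ε, e, h}; in H->R R H (occurrence 2), the suffix after R is nullable, so FOLLOW(R) ⊇ FOLLOW(H) = {f}; in H->R, the suffix after R is empty, so FOLLOW(R) ⊇ FOLLOW(H) = {f}. Thus FOLLOW(R) = {$, b, c, e, f, h}.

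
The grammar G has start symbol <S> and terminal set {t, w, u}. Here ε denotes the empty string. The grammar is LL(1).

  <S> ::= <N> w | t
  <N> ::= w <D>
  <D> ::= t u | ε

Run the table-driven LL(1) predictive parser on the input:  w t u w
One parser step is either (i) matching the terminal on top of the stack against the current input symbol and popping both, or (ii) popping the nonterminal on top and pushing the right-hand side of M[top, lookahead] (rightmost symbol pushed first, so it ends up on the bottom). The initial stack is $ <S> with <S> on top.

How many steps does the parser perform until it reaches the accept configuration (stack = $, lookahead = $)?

7

     Stack      Input      Action
  1  $ <S>      w t u w $  expand <S> ::= <N> w
  2  $ w <N>    w t u w $  expand <N> ::= w <D>
  3  $ w <D> w  w t u w $  match w
  4  $ w <D>    t u w $    expand <D> ::= t u
  5  $ w u t    t u w $    match t
  6  $ w u      u w $      match u
  7  $ w        w $        match w
Accept reached after 7 steps.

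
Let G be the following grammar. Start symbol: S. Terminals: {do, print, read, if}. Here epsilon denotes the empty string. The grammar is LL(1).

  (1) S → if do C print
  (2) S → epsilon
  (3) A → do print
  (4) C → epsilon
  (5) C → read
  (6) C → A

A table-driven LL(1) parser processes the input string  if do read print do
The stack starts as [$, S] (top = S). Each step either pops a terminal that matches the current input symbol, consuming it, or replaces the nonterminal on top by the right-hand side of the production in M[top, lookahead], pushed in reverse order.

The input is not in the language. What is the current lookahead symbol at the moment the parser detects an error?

do

step 1: stack=$ S  input=if do read print do $  — expand S → if do C print
step 2: stack=$ print C do if  input=if do read print do $  — match if
step 3: stack=$ print C do  input=do read print do $  — match do
step 4: stack=$ print C  input=read print do $  — expand C → read
step 5: stack=$ print read  input=read print do $  — match read
step 6: stack=$ print  input=print do $  — match print
step 7: stack=$  input=do $  — error: stack empty but input remains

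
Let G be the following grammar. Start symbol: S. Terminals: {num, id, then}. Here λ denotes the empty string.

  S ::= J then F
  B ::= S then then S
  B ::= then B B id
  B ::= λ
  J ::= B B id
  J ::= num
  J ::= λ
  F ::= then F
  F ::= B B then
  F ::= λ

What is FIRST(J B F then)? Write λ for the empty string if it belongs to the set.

FIRST(S): from S::=J then F we get {id, num, then}. So FIRST(S) = {id, num, then}.
FIRST(B): from B::=S then then S we get {id, num, then}; from B::=then B B id we get {then}; from B::=λ we get {λ}. So FIRST(B) = {λ, id, num, then}.
FIRST(J): from J::=B B id we get {id, num, then}; from J::=num we get {num}; from J::=λ we get {λ}. So FIRST(J) = {λ, id, num, then}.
FIRST(F): from F::=then F we get {then}; from F::=B B then we get {id, num, then}; from F::=λ we get {λ}. So FIRST(F) = {λ, id, num, then}.
FIRST(J B F then): take FIRST of each symbol in turn, carrying on past any symbol whose FIRST contains λ; result {id, num, then}.

{id, num, then}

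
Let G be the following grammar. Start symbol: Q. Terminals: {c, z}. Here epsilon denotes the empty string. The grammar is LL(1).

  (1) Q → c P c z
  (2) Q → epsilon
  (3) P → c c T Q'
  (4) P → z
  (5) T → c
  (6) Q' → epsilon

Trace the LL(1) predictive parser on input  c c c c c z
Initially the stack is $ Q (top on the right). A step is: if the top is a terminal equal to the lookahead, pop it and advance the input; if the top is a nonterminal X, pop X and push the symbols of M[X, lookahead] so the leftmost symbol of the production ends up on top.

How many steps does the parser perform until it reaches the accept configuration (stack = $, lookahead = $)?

10

step 1: stack=$ Q  input=c c c c c z $  — expand Q → c P c z
step 2: stack=$ z c P c  input=c c c c c z $  — match c
step 3: stack=$ z c P  input=c c c c z $  — expand P → c c T Q'
step 4: stack=$ z c Q' T c c  input=c c c c z $  — match c
step 5: stack=$ z c Q' T c  input=c c c z $  — match c
step 6: stack=$ z c Q' T  input=c c z $  — expand T → c
step 7: stack=$ z c Q' c  input=c c z $  — match c
step 8: stack=$ z c Q'  input=c z $  — expand Q' → epsilon
step 9: stack=$ z c  input=c z $  — match c
step 10: stack=$ z  input=z $  — match z
Accept reached after 10 steps.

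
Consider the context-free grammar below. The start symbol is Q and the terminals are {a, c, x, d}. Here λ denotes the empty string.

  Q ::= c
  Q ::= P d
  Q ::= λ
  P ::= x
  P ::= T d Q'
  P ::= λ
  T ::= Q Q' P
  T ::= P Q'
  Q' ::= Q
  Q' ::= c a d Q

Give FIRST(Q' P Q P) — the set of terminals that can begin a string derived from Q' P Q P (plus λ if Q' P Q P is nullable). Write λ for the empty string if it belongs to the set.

FIRST(Q) = {λ, c, d, x}  (via P d)
FIRST(Q') = {λ, c, d, x}  (via Q)
FIRST(P) = {λ, c, d, x}  (via T d Q')
FIRST(T) = {λ, c, d, x}  (via Q Q' P, P Q')
FIRST(Q' P Q P): take FIRST of each symbol in turn, carrying on past any symbol whose FIRST contains λ; result {λ, c, d, x}.

{λ, c, d, x}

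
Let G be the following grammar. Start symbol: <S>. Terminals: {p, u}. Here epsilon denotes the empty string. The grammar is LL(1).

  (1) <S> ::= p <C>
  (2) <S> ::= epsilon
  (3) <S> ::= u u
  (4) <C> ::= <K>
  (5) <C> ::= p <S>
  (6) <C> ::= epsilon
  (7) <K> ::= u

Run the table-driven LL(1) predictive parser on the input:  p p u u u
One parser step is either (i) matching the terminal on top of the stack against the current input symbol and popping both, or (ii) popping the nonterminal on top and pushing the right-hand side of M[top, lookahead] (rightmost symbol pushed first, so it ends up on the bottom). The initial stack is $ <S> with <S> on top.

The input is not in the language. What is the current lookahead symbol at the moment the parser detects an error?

step 1: stack=$ <S>  input=p p u u u $  — expand <S> ::= p <C>
step 2: stack=$ <C> p  input=p p u u u $  — match p
step 3: stack=$ <C>  input=p u u u $  — expand <C> ::= p <S>
step 4: stack=$ <S> p  input=p u u u $  — match p
step 5: stack=$ <S>  input=u u u $  — expand <S> ::= u u
step 6: stack=$ u u  input=u u u $  — match u
step 7: stack=$ u  input=u u $  — match u
step 8: stack=$  input=u $  — error: stack empty but input remains

u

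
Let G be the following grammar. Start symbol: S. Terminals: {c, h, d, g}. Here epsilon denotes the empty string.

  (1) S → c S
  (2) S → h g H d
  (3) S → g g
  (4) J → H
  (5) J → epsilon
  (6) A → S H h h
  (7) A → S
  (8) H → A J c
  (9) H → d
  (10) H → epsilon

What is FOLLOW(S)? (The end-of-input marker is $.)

FIRST(S) = {c, g, h}
FIRST(A) = {c, g, h}  (via S H h h, S)
FIRST(H) = {epsilon, c, d, g, h}  (via A J c)
FIRST(J) = {epsilon, c, d, g, h}  (via H)
FOLLOW(S) includes $ since S is the start symbol.
FOLLOW(J): in H→A J c, J is followed by c with FIRST {c}. Thus FOLLOW(J) = {c}.
FOLLOW(A): in H→A J c, A is followed by J c with FIRST {c, d, g, h}. Thus FOLLOW(A) = {c, d, g, h}.
FOLLOW(S): in S→c S, the suffix after S is empty (adds nothing new); in A→S H h h, S is followed by H h h with FIRST {c, d, g, h}; in A→S, the suffix after S is empty, so FOLLOW(S) ⊇ FOLLOW(A) = {c, d, g, h}. Thus FOLLOW(S) = {$, c, d, g, h}.
FOLLOW(H): in S→h g H d, H is followed by d with FIRST {d}; in J→H, the suffix after H is empty, so FOLLOW(H) ⊇ FOLLOW(J) = {c}; in A→S H h h, H is followed by h h with FIRST {h}. Thus FOLLOW(H) = {c, d, h}.

{$, c, d, g, h}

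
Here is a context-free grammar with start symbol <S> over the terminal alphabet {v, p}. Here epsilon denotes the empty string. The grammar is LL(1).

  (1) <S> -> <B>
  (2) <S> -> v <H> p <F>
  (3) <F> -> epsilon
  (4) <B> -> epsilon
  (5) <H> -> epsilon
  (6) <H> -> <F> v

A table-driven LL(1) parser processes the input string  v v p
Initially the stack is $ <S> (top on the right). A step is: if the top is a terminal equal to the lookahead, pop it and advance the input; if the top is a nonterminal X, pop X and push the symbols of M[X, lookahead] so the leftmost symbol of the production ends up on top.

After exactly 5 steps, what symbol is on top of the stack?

     Stack          Input    Action
  1  $ <S>          v v p $  expand <S> -> v <H> p <F>
  2  $ <F> p <H> v  v v p $  match v
  3  $ <F> p <H>    v p $    expand <H> -> <F> v
  4  $ <F> p v <F>  v p $    expand <F> -> epsilon
  5  $ <F> p v      v p $    match v
Stack after step 5: $ <F> p (top = p).

p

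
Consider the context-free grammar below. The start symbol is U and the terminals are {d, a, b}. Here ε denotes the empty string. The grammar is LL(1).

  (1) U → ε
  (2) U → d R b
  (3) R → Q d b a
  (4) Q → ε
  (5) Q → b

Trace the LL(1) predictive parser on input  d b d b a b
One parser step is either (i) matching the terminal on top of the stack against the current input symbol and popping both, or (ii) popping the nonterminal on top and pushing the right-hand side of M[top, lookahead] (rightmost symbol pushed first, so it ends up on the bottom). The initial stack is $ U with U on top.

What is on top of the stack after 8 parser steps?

b

step 1: stack=$ U  input=d b d b a b $  — expand U → d R b
step 2: stack=$ b R d  input=d b d b a b $  — match d
step 3: stack=$ b R  input=b d b a b $  — expand R → Q d b a
step 4: stack=$ b a b d Q  input=b d b a b $  — expand Q → b
step 5: stack=$ b a b d b  input=b d b a b $  — match b
step 6: stack=$ b a b d  input=d b a b $  — match d
step 7: stack=$ b a b  input=b a b $  — match b
step 8: stack=$ b a  input=a b $  — match a
Stack after step 8: $ b (top = b).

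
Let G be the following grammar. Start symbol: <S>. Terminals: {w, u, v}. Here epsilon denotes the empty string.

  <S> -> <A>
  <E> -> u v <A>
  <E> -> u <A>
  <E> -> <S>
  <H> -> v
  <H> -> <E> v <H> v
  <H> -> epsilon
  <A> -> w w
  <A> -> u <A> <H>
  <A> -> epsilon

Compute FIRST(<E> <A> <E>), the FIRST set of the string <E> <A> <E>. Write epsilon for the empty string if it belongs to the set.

{epsilon, u, w}

FIRST(<A>) = {epsilon, u, w}
FIRST(<S>) = {epsilon, u, w}  (via <A>)
FIRST(<E>) = {epsilon, u, w}  (via <S>)
FIRST(<H>) = {epsilon, u, v, w}  (via <E> v <H> v)
FIRST(<E> <A> <E>): take FIRST of each symbol in turn, carrying on past any symbol whose FIRST contains epsilon; result {epsilon, u, w}.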